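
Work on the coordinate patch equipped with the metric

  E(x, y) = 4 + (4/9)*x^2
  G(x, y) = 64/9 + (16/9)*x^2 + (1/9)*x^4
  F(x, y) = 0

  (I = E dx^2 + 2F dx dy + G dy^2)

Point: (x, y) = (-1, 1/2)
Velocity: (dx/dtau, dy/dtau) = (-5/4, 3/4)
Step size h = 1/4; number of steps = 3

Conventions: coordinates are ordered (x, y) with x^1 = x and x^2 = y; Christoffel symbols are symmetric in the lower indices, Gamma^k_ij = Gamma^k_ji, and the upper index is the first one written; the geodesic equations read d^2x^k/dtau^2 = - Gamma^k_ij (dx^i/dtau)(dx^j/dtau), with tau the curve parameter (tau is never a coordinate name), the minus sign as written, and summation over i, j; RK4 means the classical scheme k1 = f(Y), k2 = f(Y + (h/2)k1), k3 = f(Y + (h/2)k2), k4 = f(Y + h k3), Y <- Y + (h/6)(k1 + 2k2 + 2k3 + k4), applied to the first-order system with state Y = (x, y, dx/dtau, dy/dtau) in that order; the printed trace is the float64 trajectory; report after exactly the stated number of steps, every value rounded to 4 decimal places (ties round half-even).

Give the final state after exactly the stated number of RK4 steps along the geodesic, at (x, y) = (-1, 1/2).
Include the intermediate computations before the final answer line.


f(Y) = (dx/dtau, dy/dtau, -Gamma^x_ij Y'^i Y'^j, -Gamma^y_ij Y'^i Y'^j) with the Gammas evaluated at the stage position; h = 0.250000; intermediate values shown to 6 dp
step 0: x = -1.0000, y = 0.5000, dx/dtau = -1.2500, dy/dtau = 0.7500
step 1:
  k1: at (x, y) = (-1.000000, 0.500000), (dx/dtau, dy/dtau) = (-1.250000, 0.750000); Gamma_xxx = -0.100000, Gamma_xxy = 0.000000, Gamma_xyy = 0.450000, Gamma_yxx = 0.000000, Gamma_yxy = -0.222222, Gamma_yyy = 0.000000; k1 = (-1.250000, 0.750000, -0.096875, -0.416667)
  k2: at (x, y) = (-1.156250, 0.593750), (dx/dtau, dy/dtau) = (-1.262109, 0.697917); Gamma_xxx = -0.111856, Gamma_xxy = 0.000000, Gamma_xyy = 0.522197, Gamma_yxx = 0.000000, Gamma_yxy = -0.247673, Gamma_yyy = 0.000000; k2 = (-1.262109, 0.697917, -0.076177, -0.436324)
  k3: at (x, y) = (-1.157764, 0.587240), (dx/dtau, dy/dtau) = (-1.259522, 0.695460); Gamma_xxx = -0.111965, Gamma_xxy = 0.000000, Gamma_xyy = 0.522899, Gamma_yxx = 0.000000, Gamma_yxy = -0.247904, Gamma_yyy = 0.000000; k3 = (-1.259522, 0.695460, -0.075287, -0.434301)
  k4: at (x, y) = (-1.314881, 0.673865), (dx/dtau, dy/dtau) = (-1.268822, 0.641425); Gamma_xxx = -0.122555, Gamma_xxy = 0.000000, Gamma_xyy = 0.596163, Gamma_yxx = 0.000000, Gamma_yxy = -0.270304, Gamma_yyy = 0.000000; k4 = (-1.268822, 0.641425, -0.047974, -0.439975)
  Y <- Y + (h/6)(k1 + 2k2 + 2k3 + k4): x = -1.3151, y = 0.6741, dx/dtau = -1.2687, dy/dtau = 0.6418
step 2:
  k1: at (x, y) = (-1.315087, 0.674091), (dx/dtau, dy/dtau) = (-1.268657, 0.641754); Gamma_xxx = -0.122568, Gamma_xxy = 0.000000, Gamma_xyy = 0.596259, Gamma_yxx = 0.000000, Gamma_yxy = -0.270331, Gamma_yyy = 0.000000; k1 = (-1.268657, 0.641754, -0.048297, -0.440189)
  k2: at (x, y) = (-1.473669, 0.754310), (dx/dtau, dy/dtau) = (-1.274694, 0.586731); Gamma_xxx = -0.131911, Gamma_xxy = 0.000000, Gamma_xyy = 0.670879, Gamma_yxx = 0.000000, Gamma_yxy = -0.289759, Gamma_yyy = 0.000000; k2 = (-1.274694, 0.586731, -0.016617, -0.433422)
  k3: at (x, y) = (-1.474424, 0.747432), (dx/dtau, dy/dtau) = (-1.270735, 0.587577); Gamma_xxx = -0.131952, Gamma_xxy = 0.000000, Gamma_xyy = 0.671236, Gamma_yxx = 0.000000, Gamma_yxy = -0.289844, Gamma_yyy = 0.000000; k3 = (-1.270735, 0.587577, -0.018670, -0.432826)
  k4: at (x, y) = (-1.632771, 0.820985), (dx/dtau, dy/dtau) = (-1.273325, 0.533548); Gamma_xxx = -0.139960, Gamma_xxy = 0.000000, Gamma_xyy = 0.746405, Gamma_yxx = 0.000000, Gamma_yxy = -0.306165, Gamma_yyy = 0.000000; k4 = (-1.273325, 0.533548, 0.014444, -0.416005)
  Y <- Y + (h/6)(k1 + 2k2 + 2k3 + k4): x = -1.6331, y = 0.8209, dx/dtau = -1.2730, dy/dtau = 0.5339
step 3:
  k1: at (x, y) = (-1.633122, 0.820921), (dx/dtau, dy/dtau) = (-1.273009, 0.533892); Gamma_xxx = -0.139977, Gamma_xxy = 0.000000, Gamma_xyy = 0.746573, Gamma_yxx = 0.000000, Gamma_yxy = -0.306198, Gamma_yyy = 0.000000; k1 = (-1.273009, 0.533892, 0.014036, -0.416215)
  k2: at (x, y) = (-1.792248, 0.887657), (dx/dtau, dy/dtau) = (-1.271254, 0.481865); Gamma_xxx = -0.146759, Gamma_xxy = 0.000000, Gamma_xyy = 0.822744, Gamma_yxx = 0.000000, Gamma_yxy = -0.319697, Gamma_yyy = 0.000000; k2 = (-1.271254, 0.481865, 0.046139, -0.391676)
  k3: at (x, y) = (-1.792029, 0.881154), (dx/dtau, dy/dtau) = (-1.267241, 0.484933); Gamma_xxx = -0.146751, Gamma_xxy = 0.000000, Gamma_xyy = 0.822639, Gamma_yxx = 0.000000, Gamma_yxy = -0.319681, Gamma_yyy = 0.000000; k3 = (-1.267241, 0.484933, 0.042216, -0.392905)
  k4: at (x, y) = (-1.949932, 0.942154), (dx/dtau, dy/dtau) = (-1.262455, 0.435666); Gamma_xxx = -0.152312, Gamma_xxy = 0.000000, Gamma_xyy = 0.898810, Gamma_yxx = 0.000000, Gamma_yxy = -0.330434, Gamma_yyy = 0.000000; k4 = (-1.262455, 0.435666, 0.072155, -0.363484)
  Y <- Y + (h/6)(k1 + 2k2 + 2k3 + k4): x = -1.9503, y = 0.9419, dx/dtau = -1.2621, dy/dtau = 0.4360

Answer: x = -1.9503, y = 0.9419, dx/dtau = -1.2621, dy/dtau = 0.4360


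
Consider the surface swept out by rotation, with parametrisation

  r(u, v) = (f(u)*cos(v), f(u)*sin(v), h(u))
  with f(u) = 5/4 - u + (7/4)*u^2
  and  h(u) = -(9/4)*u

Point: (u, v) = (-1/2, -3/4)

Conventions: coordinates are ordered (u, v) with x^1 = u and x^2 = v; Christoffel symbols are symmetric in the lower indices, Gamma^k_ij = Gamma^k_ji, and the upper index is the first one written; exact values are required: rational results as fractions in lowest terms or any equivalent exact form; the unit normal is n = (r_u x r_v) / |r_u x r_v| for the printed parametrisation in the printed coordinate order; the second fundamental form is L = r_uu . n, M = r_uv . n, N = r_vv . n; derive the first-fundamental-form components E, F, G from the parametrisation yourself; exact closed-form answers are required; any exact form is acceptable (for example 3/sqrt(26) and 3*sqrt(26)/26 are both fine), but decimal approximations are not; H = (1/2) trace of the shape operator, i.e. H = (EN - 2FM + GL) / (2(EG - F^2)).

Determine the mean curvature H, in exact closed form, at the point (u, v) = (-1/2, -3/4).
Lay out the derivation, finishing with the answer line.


f = 35/16, f' = -11/4, f'' = 7/2, h' = -9/4, h'' = 0
E = 101/8, F = 0, G = 1225/256; answer radicand W^2 = 101/8
unnormalised second-form numerators: l = 63/8, m = 0, n = -315/64; L = l/sqrt(101/8), and similarly M = m/sqrt(W^2), N = n/sqrt(W^2)
H = (E*n - 2*F*m + G*l) / (2*(EG - F^2)*sqrt(W^2)); E*n - 2*F*m + G*l = -50085/2048, EG - F^2 = 123725/2048, so H = (-1431/7070)/sqrt(101/8)

Answer: H = -1431*sqrt(202)/357035


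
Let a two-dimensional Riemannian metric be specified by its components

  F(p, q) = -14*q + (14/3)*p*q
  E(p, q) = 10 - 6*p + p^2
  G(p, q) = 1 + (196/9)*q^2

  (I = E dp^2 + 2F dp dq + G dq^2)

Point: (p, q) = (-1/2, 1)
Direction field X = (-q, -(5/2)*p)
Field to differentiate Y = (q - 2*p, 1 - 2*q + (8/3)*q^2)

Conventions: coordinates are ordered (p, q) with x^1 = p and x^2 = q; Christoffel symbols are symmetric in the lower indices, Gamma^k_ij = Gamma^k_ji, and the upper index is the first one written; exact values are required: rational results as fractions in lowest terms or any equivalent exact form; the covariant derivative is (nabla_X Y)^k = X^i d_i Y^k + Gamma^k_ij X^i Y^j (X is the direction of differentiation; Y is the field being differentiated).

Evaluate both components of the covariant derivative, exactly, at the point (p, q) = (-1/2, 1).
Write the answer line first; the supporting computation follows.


Answer: (nabla_X Y)^p = 12501/5044, (nabla_X Y)^q = 13103/2522

E = 53/4, F = -49/3, G = 205/9 at the point
E_p = -7, E_q = 0, F_p = 14/3, F_q = -49/3, G_p = 0, G_q = 392/9
EG - F^2 = 1261/36;  g^inv = (36/1261) * [[205/9, 49/3], [49/3, 53/4]]
first-kind symbols [ij,l] = (1/2)(d_i g_jl + d_j g_il - d_l g_ij): [pp,p] = E_p/2 = -7/2, [pp,q] = F_p - E_q/2 = 14/3, [pq,p] = E_q/2 = 0, [pq,q] = G_p/2 = 0, [qq,p] = F_q - G_p/2 = -49/3, [qq,q] = G_q/2 = 196/9
Gamma^p_ij = (G*[ij,p] - F*[ij,q])/(EG - F^2), Gamma^q_ij = (E*[ij,q] - F*[ij,p])/(EG - F^2)
Gamma_ppp = -126/1261, Gamma_ppq = 0, Gamma_pqq = -588/1261, Gamma_qpp = 168/1261, Gamma_qpq = 0, Gamma_qqq = 784/1261
X = (-1, 5/4), Y = (2, 5/3) at the point


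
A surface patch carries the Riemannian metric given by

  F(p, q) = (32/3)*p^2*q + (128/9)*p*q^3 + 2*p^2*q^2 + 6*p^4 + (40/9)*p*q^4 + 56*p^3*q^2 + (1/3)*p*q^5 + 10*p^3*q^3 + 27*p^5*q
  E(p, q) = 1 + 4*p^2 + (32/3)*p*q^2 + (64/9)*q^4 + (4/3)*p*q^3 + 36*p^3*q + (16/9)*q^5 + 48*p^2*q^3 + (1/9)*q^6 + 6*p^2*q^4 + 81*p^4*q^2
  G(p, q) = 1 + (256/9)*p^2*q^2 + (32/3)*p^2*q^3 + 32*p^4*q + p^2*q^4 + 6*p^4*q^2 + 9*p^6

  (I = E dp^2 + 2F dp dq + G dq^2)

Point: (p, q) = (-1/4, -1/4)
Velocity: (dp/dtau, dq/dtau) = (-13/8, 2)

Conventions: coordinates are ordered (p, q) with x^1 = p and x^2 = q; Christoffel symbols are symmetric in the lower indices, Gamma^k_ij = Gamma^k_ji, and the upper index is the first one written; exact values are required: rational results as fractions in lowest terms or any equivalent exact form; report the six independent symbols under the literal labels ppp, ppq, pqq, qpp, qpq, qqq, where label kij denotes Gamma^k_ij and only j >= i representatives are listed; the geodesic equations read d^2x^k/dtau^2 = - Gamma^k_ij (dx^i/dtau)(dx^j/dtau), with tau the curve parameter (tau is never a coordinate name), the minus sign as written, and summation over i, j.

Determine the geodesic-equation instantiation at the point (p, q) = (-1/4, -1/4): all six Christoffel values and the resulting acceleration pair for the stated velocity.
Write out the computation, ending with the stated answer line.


E = 2833/2304, F = -299/2304, G = 2473/2304 at the point
E_p = -575/192, E_q = 391/576, F_p = 683/576, F_q = 223/576, G_p = -221/576, G_q = -377/576
EG - F^2 = 1501/1152;  g^inv = (1152/1501) * [[2473/2304, 299/2304], [299/2304, 2833/2304]]
first-kind symbols [ij,l] = (1/2)(d_i g_jl + d_j g_il - d_l g_ij): [pp,p] = E_p/2 = -575/384, [pp,q] = F_p - E_q/2 = 325/384, [pq,p] = E_q/2 = 391/1152, [pq,q] = G_p/2 = -221/1152, [qq,p] = F_q - G_p/2 = 667/1152, [qq,q] = G_q/2 = -377/1152
Gamma^p_ij = (G*[ij,p] - F*[ij,q])/(EG - F^2), Gamma^q_ij = (E*[ij,q] - F*[ij,p])/(EG - F^2)
Gamma_ppp = -1725/1501, Gamma_ppq = 391/1501, Gamma_pqq = 667/1501, Gamma_qpp = 975/1501, Gamma_qpq = -221/1501, Gamma_qqq = -377/1501
d^2p/dtau^2 = -(Gamma_ppp*(-13/8)^2 + 2*Gamma_ppq*(-13/8)*(2) + Gamma_pqq*(2)^2) = 283429/96064
d^2q/dtau^2 = -(Gamma_qpp*(-13/8)^2 + 2*Gamma_qpq*(-13/8)*(2) + Gamma_qqq*(2)^2) = -160199/96064

Answer: Gamma_ppp = -1725/1501, Gamma_ppq = 391/1501, Gamma_pqq = 667/1501, Gamma_qpp = 975/1501, Gamma_qpq = -221/1501, Gamma_qqq = -377/1501; accelerations (d^2p/dtau^2, d^2q/dtau^2) = (283429/96064, -160199/96064)


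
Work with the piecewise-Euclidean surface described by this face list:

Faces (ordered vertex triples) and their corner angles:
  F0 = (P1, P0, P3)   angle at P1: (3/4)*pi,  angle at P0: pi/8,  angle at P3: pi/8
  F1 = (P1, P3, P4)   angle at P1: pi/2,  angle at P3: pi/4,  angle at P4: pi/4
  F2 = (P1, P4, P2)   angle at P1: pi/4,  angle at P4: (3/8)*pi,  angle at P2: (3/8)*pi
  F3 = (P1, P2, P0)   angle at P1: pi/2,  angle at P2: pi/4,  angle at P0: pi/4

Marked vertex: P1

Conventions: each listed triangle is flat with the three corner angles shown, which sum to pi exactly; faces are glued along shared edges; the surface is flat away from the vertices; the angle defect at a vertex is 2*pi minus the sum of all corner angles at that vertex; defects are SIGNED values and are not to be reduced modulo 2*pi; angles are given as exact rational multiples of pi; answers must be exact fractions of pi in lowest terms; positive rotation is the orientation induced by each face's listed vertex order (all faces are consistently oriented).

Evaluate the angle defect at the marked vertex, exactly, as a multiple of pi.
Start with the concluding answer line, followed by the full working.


Answer: defect(P1) = 0

Sum of corner angles at P1: 2*pi
defect = 2*pi - 2*pi


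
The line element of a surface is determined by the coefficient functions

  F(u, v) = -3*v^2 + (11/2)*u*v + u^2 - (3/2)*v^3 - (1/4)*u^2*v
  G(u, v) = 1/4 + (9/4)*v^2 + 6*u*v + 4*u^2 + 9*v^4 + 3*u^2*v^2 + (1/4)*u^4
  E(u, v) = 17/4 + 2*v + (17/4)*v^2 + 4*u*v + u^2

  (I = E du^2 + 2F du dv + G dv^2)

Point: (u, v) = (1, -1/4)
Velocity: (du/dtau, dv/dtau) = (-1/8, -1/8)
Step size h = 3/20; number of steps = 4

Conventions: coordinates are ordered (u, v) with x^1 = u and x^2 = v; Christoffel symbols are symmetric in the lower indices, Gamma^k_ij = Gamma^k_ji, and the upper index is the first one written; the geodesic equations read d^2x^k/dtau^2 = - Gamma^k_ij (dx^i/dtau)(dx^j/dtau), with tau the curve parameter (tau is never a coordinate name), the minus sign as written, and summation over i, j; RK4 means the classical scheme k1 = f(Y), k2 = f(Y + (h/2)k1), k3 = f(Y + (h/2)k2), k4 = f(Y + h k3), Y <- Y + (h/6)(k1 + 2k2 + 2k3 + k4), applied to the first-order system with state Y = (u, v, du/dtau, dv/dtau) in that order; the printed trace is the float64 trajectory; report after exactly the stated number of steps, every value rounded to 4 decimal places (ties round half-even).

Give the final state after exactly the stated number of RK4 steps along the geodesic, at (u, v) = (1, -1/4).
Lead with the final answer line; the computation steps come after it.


Answer: u = 0.9178, v = -0.3344, du/dtau = -0.1522, dv/dtau = -0.1602

f(Y) = (du/dtau, dv/dtau, -Gamma^u_ij Y'^i Y'^j, -Gamma^v_ij Y'^i Y'^j) with the Gammas evaluated at the stage position; h = 0.150000; intermediate values shown to 6 dp
step 0: u = 1.0000, v = -0.2500, du/dtau = -0.1250, dv/dtau = -0.1250
step 1:
  k1: at (u, v) = (1.000000, -0.250000), (du/dtau, dv/dtau) = (-0.125000, -0.125000); Gamma_uuu = 0.084024, Gamma_uuv = 0.632058, Gamma_uvv = 0.691601, Gamma_vuu = -0.341172, Gamma_vuv = 1.260292, Gamma_vvv = 0.516115; k1 = (-0.125000, -0.125000, -0.031871, -0.042118)
  k2: at (u, v) = (0.990625, -0.259375), (du/dtau, dv/dtau) = (-0.127390, -0.128159); Gamma_uuu = 0.070273, Gamma_uuv = 0.650415, Gamma_uvv = 0.722804, Gamma_vuu = -0.354568, Gamma_vuv = 1.293912, Gamma_vvv = 0.521868; k2 = (-0.127390, -0.128159, -0.034250, -0.045067)
  k3: at (u, v) = (0.990446, -0.259612), (du/dtau, dv/dtau) = (-0.127569, -0.128380); Gamma_uuu = 0.069939, Gamma_uuv = 0.650891, Gamma_uvv = 0.723563, Gamma_vuu = -0.354869, Gamma_vuv = 1.294700, Gamma_vvv = 0.521961; k3 = (-0.127569, -0.128380, -0.034383, -0.045235)
  k4: at (u, v) = (0.980865, -0.269257), (du/dtau, dv/dtau) = (-0.130157, -0.131785); Gamma_uuu = 0.054829, Gamma_uuv = 0.671196, Gamma_uvv = 0.755885, Gamma_vuu = -0.369957, Gamma_vuv = 1.331167, Gamma_vvv = 0.528399; k4 = (-0.130157, -0.131785, -0.037082, -0.048576)
  Y <- Y + (h/6)(k1 + 2k2 + 2k3 + k4): u = 0.9809, v = -0.2692, du/dtau = -0.1302, dv/dtau = -0.1318
step 2:
  k1: at (u, v) = (0.980873, -0.269247), (du/dtau, dv/dtau) = (-0.130155, -0.131782); Gamma_uuu = 0.054845, Gamma_uuv = 0.671174, Gamma_uvv = 0.755851, Gamma_vuu = -0.369942, Gamma_vuv = 1.331130, Gamma_vvv = 0.528393; k1 = (-0.130155, -0.131782, -0.037080, -0.048573)
  k2: at (u, v) = (0.971111, -0.279130), (du/dtau, dv/dtau) = (-0.132936, -0.135425); Gamma_uuu = 0.038269, Gamma_uuv = 0.693569, Gamma_uvv = 0.789194, Gamma_vuu = -0.386906, Gamma_vuv = 1.370599, Gamma_vvv = 0.535509; k2 = (-0.132936, -0.135425, -0.040123, -0.052334)
  k3: at (u, v) = (0.970903, -0.279403), (du/dtau, dv/dtau) = (-0.133165, -0.135707); Gamma_uuu = 0.037824, Gamma_uuv = 0.694205, Gamma_uvv = 0.790082, Gamma_vuu = -0.387332, Gamma_vuv = 1.371623, Gamma_vvv = 0.535644; k3 = (-0.133165, -0.135707, -0.040312, -0.052571)
  k4: at (u, v) = (0.960898, -0.289603), (du/dtau, dv/dtau) = (-0.136202, -0.139668); Gamma_uuu = 0.019402, Gamma_uuv = 0.719208, Gamma_uvv = 0.824708, Gamma_vuu = -0.406653, Gamma_vuv = 1.414817, Gamma_vvv = 0.543500; k4 = (-0.136202, -0.139668, -0.043811, -0.056887)
  Y <- Y + (h/6)(k1 + 2k2 + 2k3 + k4): u = 0.9609, v = -0.2896, du/dtau = -0.1362, dv/dtau = -0.1397
step 3:
  k1: at (u, v) = (0.960909, -0.289589), (du/dtau, dv/dtau) = (-0.136199, -0.139664); Gamma_uuu = 0.019425, Gamma_uuv = 0.719175, Gamma_uvv = 0.824665, Gamma_vuu = -0.406630, Gamma_vuv = 1.414763, Gamma_vvv = 0.543493; k1 = (-0.136199, -0.139664, -0.043807, -0.056882)
  k2: at (u, v) = (0.950694, -0.300064), (du/dtau, dv/dtau) = (-0.139485, -0.143930); Gamma_uuu = -0.001015, Gamma_uuv = 0.746991, Gamma_uvv = 0.860433, Gamma_vuu = -0.428586, Gamma_vuv = 1.461906, Gamma_vvv = 0.552046; k2 = (-0.139485, -0.143930, -0.047798, -0.061796)
  k3: at (u, v) = (0.950448, -0.300384), (du/dtau, dv/dtau) = (-0.139784, -0.144299); Gamma_uuu = -0.001628, Gamma_uuv = 0.747867, Gamma_uvv = 0.861487, Gamma_vuu = -0.429209, Gamma_vuv = 1.463274, Gamma_vvv = 0.552234; k3 = (-0.139784, -0.144299, -0.048076, -0.062143)
  k4: at (u, v) = (0.939941, -0.311234), (du/dtau, dv/dtau) = (-0.143411, -0.148986); Gamma_uuu = -0.024676, Gamma_uuv = 0.779272, Gamma_uvv = 0.898712, Gamma_vuu = -0.454559, Gamma_vuv = 1.515431, Gamma_vvv = 0.561524; k4 = (-0.143411, -0.148986, -0.052741, -0.067873)
  Y <- Y + (h/6)(k1 + 2k2 + 2k3 + k4): u = 0.9400, v = -0.3112, du/dtau = -0.1434, dv/dtau = -0.1490
step 4:
  k1: at (u, v) = (0.939955, -0.311217), (du/dtau, dv/dtau) = (-0.143407, -0.148980); Gamma_uuu = -0.024640, Gamma_uuv = 0.779221, Gamma_uvv = 0.898655, Gamma_vuu = -0.454521, Gamma_vuv = 1.515351, Gamma_vvv = 0.561512; k1 = (-0.143407, -0.148980, -0.052735, -0.067866)
  k2: at (u, v) = (0.929200, -0.322391), (du/dtau, dv/dtau) = (-0.147362, -0.154070); Gamma_uuu = -0.050578, Gamma_uuv = 0.814525, Gamma_uvv = 0.937117, Gamma_vuu = -0.483704, Gamma_vuv = 1.572863, Gamma_vvv = 0.571416; k2 = (-0.147362, -0.154070, -0.058133, -0.074481)
  k3: at (u, v) = (0.928903, -0.322772), (du/dtau, dv/dtau) = (-0.147767, -0.154566); Gamma_uuu = -0.051457, Gamma_uuv = 0.815771, Gamma_uvv = 0.938384, Gamma_vuu = -0.484652, Gamma_vuv = 1.574754, Gamma_vvv = 0.571665; k3 = (-0.147767, -0.154566, -0.058559, -0.075009)
  k4: at (u, v) = (0.917790, -0.334402), (du/dtau, dv/dtau) = (-0.152191, -0.160231); Gamma_uuu = -0.081252, Gamma_uuv = 0.856187, Gamma_uvv = 0.978444, Gamma_vuu = -0.518922, Gamma_vuv = 1.639258, Gamma_vvv = 0.582138; k4 = (-0.152191, -0.160231, -0.064996, -0.082876)
  Y <- Y + (h/6)(k1 + 2k2 + 2k3 + k4): u = 0.9178, v = -0.3344, du/dtau = -0.1522, dv/dtau = -0.1602


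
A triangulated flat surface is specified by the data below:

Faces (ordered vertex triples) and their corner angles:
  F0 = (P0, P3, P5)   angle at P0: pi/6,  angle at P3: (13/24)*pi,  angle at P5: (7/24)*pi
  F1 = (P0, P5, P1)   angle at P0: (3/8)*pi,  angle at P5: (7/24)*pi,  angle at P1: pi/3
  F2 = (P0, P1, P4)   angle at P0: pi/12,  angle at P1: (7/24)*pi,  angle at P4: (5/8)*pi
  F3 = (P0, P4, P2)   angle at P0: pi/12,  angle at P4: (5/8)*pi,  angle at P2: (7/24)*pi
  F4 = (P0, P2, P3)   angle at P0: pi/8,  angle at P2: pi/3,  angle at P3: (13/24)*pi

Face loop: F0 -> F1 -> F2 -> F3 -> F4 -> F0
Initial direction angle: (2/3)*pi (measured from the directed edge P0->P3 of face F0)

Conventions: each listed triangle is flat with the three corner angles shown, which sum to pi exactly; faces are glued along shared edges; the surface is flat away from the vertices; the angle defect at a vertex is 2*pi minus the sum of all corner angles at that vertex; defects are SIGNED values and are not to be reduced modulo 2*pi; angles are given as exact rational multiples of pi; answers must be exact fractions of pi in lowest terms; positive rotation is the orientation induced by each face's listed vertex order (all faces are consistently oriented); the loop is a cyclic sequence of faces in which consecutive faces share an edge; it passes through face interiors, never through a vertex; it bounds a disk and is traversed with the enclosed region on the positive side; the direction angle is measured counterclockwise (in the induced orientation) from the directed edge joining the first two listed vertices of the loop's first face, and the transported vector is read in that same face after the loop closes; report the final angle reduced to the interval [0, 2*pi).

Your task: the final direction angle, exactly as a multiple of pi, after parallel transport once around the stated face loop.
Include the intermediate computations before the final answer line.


enclosed vertex P0: corner angles sum to (5/6)*pi, defect = 2*pi - (5/6)*pi = (7/6)*pi
transport around the loop rotates by the sum of enclosed defects; add to the initial angle mod 2*pi
final angle = (2/3)*pi + (7/6)*pi = (11/6)*pi (mod 2*pi)

Answer: final direction angle = (11/6)*pi


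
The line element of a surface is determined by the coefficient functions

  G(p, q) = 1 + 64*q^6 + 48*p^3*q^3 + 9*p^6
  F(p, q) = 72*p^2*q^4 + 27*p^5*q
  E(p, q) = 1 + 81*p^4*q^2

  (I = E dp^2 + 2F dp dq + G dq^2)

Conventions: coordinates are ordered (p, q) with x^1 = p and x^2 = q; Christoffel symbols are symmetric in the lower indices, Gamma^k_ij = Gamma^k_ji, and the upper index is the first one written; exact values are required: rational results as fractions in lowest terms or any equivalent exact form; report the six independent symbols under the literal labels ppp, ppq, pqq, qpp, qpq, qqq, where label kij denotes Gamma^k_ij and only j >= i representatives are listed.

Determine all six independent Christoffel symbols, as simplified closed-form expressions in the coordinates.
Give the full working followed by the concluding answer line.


E = 1 + 81*p^4*q^2; F = 72*p^2*q^4 + 27*p^5*q; G = 1 + 64*q^6 + 48*p^3*q^3 + 9*p^6
Gamma^k_ij = (1/2) g^{kl} (d_i g_jl + d_j g_il - d_l g_ij), with g^inv = (1/(EG-F^2)) [[G, -F], [-F, E]]
first partials: E_p = 324*p^3*q^2, E_q = 162*p^4*q, F_p = 144*p*q^4 + 135*p^4*q, F_q = 288*p^2*q^3 + 27*p^5, G_p = 144*p^2*q^3 + 54*p^5, G_q = 384*q^5 + 144*p^3*q^2
D = EG - F^2 = 1 + 64*q^6 + 48*p^3*q^3 + 81*p^4*q^2 + 9*p^6
expanded: Gamma^p_pp = (G E_p - 2F F_p + F E_q)/(2D), Gamma^p_pq = (G E_q - F G_p)/(2D), Gamma^p_qq = (2G F_q - G G_p - F G_q)/(2D), Gamma^q_pp = (2E F_p - E E_q - F E_p)/(2D), Gamma^q_pq = (E G_p - F E_q)/(2D), Gamma^q_qq = (E G_q - 2F F_q + F G_p)/(2D); substitute and cancel common factors

Answer: Gamma_ppp = 162*p^3*q^2/(9*p^6 + 81*p^4*q^2 + 48*p^3*q^3 + 64*q^6 + 1), Gamma_ppq = 81*p^4*q/(9*p^6 + 81*p^4*q^2 + 48*p^3*q^3 + 64*q^6 + 1), Gamma_pqq = 216*p^2*q^3/(9*p^6 + 81*p^4*q^2 + 48*p^3*q^3 + 64*q^6 + 1), Gamma_qpp = (54*p^4*q + 144*p*q^4)/(9*p^6 + 81*p^4*q^2 + 48*p^3*q^3 + 64*q^6 + 1), Gamma_qpq = (27*p^5 + 72*p^2*q^3)/(9*p^6 + 81*p^4*q^2 + 48*p^3*q^3 + 64*q^6 + 1), Gamma_qqq = (72*p^3*q^2 + 192*q^5)/(9*p^6 + 81*p^4*q^2 + 48*p^3*q^3 + 64*q^6 + 1)


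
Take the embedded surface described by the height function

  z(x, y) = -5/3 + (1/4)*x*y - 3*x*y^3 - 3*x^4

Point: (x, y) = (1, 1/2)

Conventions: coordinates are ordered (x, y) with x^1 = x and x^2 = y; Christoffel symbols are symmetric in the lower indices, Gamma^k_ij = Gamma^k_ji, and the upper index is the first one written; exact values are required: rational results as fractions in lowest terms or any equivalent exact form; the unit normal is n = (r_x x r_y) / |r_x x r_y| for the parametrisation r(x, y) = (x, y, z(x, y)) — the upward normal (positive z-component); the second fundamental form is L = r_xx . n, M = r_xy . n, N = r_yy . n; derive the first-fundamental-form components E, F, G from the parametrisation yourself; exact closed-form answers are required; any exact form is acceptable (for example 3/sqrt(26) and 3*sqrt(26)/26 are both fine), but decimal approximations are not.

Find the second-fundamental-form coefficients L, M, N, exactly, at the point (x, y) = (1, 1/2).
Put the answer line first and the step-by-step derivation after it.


Answer: L = -48*sqrt(2481)/827, M = -8*sqrt(2481)/2481, N = -12*sqrt(2481)/827

z_x = -49/4, z_y = -2, z_xx = -36, z_xy = -2, z_yy = -9
E = 2417/16, F = 49/2, G = 5; answer radicand W^2 = 2481/16
unnormalised second-form numerators: l = -36, m = -2, n = -9; L = l/sqrt(2481/16), and similarly M = m/sqrt(W^2), N = n/sqrt(W^2)


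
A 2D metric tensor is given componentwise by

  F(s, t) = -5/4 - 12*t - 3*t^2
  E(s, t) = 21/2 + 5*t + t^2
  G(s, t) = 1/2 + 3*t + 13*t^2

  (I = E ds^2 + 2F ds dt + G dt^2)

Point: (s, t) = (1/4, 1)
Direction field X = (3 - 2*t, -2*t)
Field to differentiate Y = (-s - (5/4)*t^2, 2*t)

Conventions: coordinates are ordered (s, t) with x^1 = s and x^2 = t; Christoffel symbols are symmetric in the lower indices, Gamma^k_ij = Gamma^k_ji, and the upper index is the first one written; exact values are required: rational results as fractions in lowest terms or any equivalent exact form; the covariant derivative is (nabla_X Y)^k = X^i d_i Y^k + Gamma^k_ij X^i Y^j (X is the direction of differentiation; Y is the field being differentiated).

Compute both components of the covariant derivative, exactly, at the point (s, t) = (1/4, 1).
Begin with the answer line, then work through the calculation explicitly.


Answer: (nabla_X Y)^s = 10437/131, (nabla_X Y)^t = 8820/131

E = 33/2, F = -65/4, G = 33/2 at the point
E_s = 0, E_t = 7, F_s = 0, F_t = -18, G_s = 0, G_t = 29
EG - F^2 = 131/16;  g^inv = (16/131) * [[33/2, 65/4], [65/4, 33/2]]
first-kind symbols [ij,l] = (1/2)(d_i g_jl + d_j g_il - d_l g_ij): [ss,s] = E_s/2 = 0, [ss,t] = F_s - E_t/2 = -7/2, [st,s] = E_t/2 = 7/2, [st,t] = G_s/2 = 0, [tt,s] = F_t - G_s/2 = -18, [tt,t] = G_t/2 = 29/2
Gamma^s_ij = (G*[ij,s] - F*[ij,t])/(EG - F^2), Gamma^t_ij = (E*[ij,t] - F*[ij,s])/(EG - F^2)
Gamma_sss = -910/131, Gamma_sst = 924/131, Gamma_stt = -982/131, Gamma_tss = -924/131, Gamma_tst = 910/131, Gamma_ttt = -852/131
X = (1, -2), Y = (-3/2, 2) at the point


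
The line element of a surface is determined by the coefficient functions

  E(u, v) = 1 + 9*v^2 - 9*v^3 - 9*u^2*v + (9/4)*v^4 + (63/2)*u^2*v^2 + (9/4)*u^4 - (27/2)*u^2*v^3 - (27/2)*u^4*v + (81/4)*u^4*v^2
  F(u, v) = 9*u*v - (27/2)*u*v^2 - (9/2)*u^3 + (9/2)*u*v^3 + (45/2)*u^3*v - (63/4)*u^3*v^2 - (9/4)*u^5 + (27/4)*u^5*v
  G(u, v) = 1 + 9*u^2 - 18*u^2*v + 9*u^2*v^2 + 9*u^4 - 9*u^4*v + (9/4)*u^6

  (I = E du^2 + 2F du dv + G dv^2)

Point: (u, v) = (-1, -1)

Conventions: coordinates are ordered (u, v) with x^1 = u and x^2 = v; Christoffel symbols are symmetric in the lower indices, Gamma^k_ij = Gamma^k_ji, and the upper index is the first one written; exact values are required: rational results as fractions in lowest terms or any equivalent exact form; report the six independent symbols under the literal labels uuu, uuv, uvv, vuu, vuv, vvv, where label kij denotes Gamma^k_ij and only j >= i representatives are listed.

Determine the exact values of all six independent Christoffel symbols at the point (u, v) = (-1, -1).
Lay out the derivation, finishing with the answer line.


E = 445/4, F = 315/4, G = 229/4 at the point
E_u = -252, E_v = -441/2, F_u = -801/4, F_v = -441/4, G_u = -315/2, G_v = -45
EG - F^2 = 335/2;  g^inv = (2/335) * [[229/4, -315/4], [-315/4, 445/4]]
first-kind symbols [ij,l] = (1/2)(d_i g_jl + d_j g_il - d_l g_ij): [uu,u] = E_u/2 = -126, [uu,v] = F_u - E_v/2 = -90, [uv,u] = E_v/2 = -441/4, [uv,v] = G_u/2 = -315/4, [vv,u] = F_v - G_u/2 = -63/2, [vv,v] = G_v/2 = -45/2
Gamma^u_ij = (G*[ij,u] - F*[ij,v])/(EG - F^2), Gamma^v_ij = (E*[ij,v] - F*[ij,u])/(EG - F^2)

Answer: Gamma_uuu = -252/335, Gamma_uuv = -441/670, Gamma_uvv = -63/335, Gamma_vuu = -36/67, Gamma_vuv = -63/134, Gamma_vvv = -9/67


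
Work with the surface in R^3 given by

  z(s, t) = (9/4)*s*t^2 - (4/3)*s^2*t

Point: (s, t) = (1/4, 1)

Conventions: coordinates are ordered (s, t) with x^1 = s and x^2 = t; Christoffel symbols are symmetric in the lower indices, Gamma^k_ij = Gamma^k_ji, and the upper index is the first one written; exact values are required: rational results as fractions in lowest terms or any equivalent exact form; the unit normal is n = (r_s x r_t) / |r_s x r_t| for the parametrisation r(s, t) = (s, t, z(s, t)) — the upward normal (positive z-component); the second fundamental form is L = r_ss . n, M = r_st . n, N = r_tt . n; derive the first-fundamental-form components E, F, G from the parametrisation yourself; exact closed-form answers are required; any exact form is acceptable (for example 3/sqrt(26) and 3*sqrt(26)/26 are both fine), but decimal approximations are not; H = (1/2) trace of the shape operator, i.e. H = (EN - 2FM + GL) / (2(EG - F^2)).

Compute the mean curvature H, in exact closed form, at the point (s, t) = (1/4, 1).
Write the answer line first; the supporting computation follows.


Answer: H = -98562*sqrt(5)/304175

z_s = 19/12, z_t = 25/24, z_ss = -8/3, z_st = 23/6, z_tt = 9/8
E = 505/144, F = 475/288, G = 1201/576; answer radicand W^2 = 2645/576
unnormalised second-form numerators: l = -8/3, m = 23/6, n = 9/8; L = l/sqrt(2645/576), and similarly M = m/sqrt(W^2), N = n/sqrt(W^2)
H = (E*n - 2*F*m + G*l) / (2*(EG - F^2)*sqrt(W^2)); E*n - 2*F*m + G*l = -16427/1152, EG - F^2 = 2645/576, so H = (-16427/10580)/sqrt(2645/576)


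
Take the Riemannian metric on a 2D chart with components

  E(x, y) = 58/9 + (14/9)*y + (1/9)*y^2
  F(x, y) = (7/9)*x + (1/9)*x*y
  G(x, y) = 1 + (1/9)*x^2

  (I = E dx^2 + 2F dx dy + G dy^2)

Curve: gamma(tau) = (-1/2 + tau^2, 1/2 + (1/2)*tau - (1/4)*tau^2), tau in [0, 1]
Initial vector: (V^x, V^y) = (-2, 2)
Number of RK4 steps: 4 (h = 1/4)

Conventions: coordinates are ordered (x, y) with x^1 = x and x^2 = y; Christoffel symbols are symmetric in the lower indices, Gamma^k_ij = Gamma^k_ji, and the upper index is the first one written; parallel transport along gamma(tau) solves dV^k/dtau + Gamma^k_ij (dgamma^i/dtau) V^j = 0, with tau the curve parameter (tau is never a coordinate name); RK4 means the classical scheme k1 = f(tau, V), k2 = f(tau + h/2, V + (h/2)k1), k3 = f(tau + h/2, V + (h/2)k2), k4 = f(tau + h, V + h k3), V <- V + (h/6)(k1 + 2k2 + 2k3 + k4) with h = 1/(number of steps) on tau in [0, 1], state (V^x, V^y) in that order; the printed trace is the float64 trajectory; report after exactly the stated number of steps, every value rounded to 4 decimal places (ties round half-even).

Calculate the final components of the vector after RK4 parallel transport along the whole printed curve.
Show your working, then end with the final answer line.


gamma'(tau) = (2*tau, 1/2 - (1/2)*tau); f(tau, V)^k = -Gamma^k_ij(gamma(tau)) gamma'^i(tau) V^j; h = 1/4; intermediate values shown to 6 dp
curve data and Christoffel symbols at the stage parameters:
  tau = 0.000000: gamma = (-0.500000, 0.500000), gamma' = (0.000000, 0.500000); Gamma_xxx = 0.000000, Gamma_xxy = 0.114504, Gamma_xyy = 0.000000, Gamma_yxx = 0.000000, Gamma_yxy = -0.007634, Gamma_yyy = 0.000000
  tau = 0.125000: gamma = (-0.484375, 0.558594), gamma' = (0.250000, 0.437500); Gamma_xxx = 0.000000, Gamma_xxy = 0.113891, Gamma_xyy = 0.000000, Gamma_yxx = 0.000000, Gamma_yxy = -0.007298, Gamma_yyy = 0.000000
  tau = 0.250000: gamma = (-0.437500, 0.609375), gamma' = (0.500000, 0.375000); Gamma_xxx = 0.000000, Gamma_xxy = 0.113414, Gamma_xyy = 0.000000, Gamma_yxx = 0.000000, Gamma_yxy = -0.006521, Gamma_yyy = 0.000000
  tau = 0.375000: gamma = (-0.359375, 0.652344), gamma' = (0.750000, 0.312500); Gamma_xxx = 0.000000, Gamma_xxy = 0.113054, Gamma_xyy = 0.000000, Gamma_yxx = 0.000000, Gamma_yxy = -0.005309, Gamma_yyy = 0.000000
  tau = 0.500000: gamma = (-0.250000, 0.687500), gamma' = (1.000000, 0.250000); Gamma_xxx = 0.000000, Gamma_xxy = 0.112786, Gamma_xyy = 0.000000, Gamma_yxx = 0.000000, Gamma_yxy = -0.003668, Gamma_yyy = 0.000000
  tau = 0.625000: gamma = (-0.109375, 0.714844), gamma' = (1.250000, 0.187500); Gamma_xxx = 0.000000, Gamma_xxy = 0.112575, Gamma_xyy = 0.000000, Gamma_yxx = 0.000000, Gamma_yxy = -0.001596, Gamma_yyy = 0.000000
  tau = 0.750000: gamma = (0.062500, 0.734375), gamma' = (1.500000, 0.125000); Gamma_xxx = 0.000000, Gamma_xxy = 0.112378, Gamma_xyy = 0.000000, Gamma_yxx = 0.000000, Gamma_yxy = 0.000908, Gamma_yyy = 0.000000
  tau = 0.875000: gamma = (0.265625, 0.746094), gamma' = (1.750000, 0.062500); Gamma_xxx = 0.000000, Gamma_xxy = 0.112144, Gamma_xyy = 0.000000, Gamma_yxx = 0.000000, Gamma_yxy = 0.003846, Gamma_yyy = 0.000000
  tau = 1.000000: gamma = (0.500000, 0.750000), gamma' = (2.000000, 0.000000); Gamma_xxx = 0.000000, Gamma_xxy = 0.111812, Gamma_xyy = 0.000000, Gamma_yxx = 0.000000, Gamma_yxy = 0.007214, Gamma_yyy = 0.000000
step 0: V^x = -2.0000, V^y = 2.0000
step 1: k1 = (0.114504, -0.007634), k2 = (0.042023, -0.002693), k3 = (0.042457, -0.002721), k4 = (-0.028766, 0.001654); V <- V + (h/6)(k1 + 2k2 + 2k3 + k4): V^x = -1.9894, V^y = 1.9993
step 2: k1 = (-0.028765, 0.001654), k2 = (-0.099128, 0.004655), k3 = (-0.098849, 0.004642), k4 = (-0.168833, 0.005491); V <- V + (h/6)(k1 + 2k2 + 2k3 + k4): V^x = -2.0141, V^y = 2.0004
step 3: k1 = (-0.168823, 0.005490), k2 = (-0.238627, 0.003383), k3 = (-0.238406, 0.003380), k4 = (-0.308210, -0.002491); V <- V + (h/6)(k1 + 2k2 + 2k3 + k4): V^x = -2.0737, V^y = 2.0011
step 4: k1 = (-0.308183, -0.002490), k2 = (-0.377847, -0.012957), k3 = (-0.377530, -0.012946), k4 = (-0.446763, -0.028823); V <- V + (h/6)(k1 + 2k2 + 2k3 + k4): V^x = -2.1682, V^y = 1.9976

Answer: V^x = -2.1682, V^y = 1.9976


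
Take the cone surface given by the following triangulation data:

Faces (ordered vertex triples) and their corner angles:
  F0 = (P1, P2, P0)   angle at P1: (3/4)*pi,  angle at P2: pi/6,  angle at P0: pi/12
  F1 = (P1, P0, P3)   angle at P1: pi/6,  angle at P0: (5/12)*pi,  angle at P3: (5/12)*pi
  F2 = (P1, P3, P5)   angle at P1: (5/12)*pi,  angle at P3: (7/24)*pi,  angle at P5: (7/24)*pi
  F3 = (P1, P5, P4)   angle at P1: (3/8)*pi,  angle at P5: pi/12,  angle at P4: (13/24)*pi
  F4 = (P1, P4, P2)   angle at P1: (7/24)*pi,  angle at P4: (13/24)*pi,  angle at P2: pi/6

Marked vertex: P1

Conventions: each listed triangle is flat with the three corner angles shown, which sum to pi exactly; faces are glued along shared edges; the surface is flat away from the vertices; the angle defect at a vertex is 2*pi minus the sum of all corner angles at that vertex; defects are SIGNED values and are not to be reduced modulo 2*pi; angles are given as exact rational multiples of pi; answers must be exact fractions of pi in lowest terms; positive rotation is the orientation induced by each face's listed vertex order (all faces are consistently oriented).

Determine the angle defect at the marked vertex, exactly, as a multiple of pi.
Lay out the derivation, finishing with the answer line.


Sum of corner angles at P1: 2*pi
defect = 2*pi - 2*pi

Answer: defect(P1) = 0


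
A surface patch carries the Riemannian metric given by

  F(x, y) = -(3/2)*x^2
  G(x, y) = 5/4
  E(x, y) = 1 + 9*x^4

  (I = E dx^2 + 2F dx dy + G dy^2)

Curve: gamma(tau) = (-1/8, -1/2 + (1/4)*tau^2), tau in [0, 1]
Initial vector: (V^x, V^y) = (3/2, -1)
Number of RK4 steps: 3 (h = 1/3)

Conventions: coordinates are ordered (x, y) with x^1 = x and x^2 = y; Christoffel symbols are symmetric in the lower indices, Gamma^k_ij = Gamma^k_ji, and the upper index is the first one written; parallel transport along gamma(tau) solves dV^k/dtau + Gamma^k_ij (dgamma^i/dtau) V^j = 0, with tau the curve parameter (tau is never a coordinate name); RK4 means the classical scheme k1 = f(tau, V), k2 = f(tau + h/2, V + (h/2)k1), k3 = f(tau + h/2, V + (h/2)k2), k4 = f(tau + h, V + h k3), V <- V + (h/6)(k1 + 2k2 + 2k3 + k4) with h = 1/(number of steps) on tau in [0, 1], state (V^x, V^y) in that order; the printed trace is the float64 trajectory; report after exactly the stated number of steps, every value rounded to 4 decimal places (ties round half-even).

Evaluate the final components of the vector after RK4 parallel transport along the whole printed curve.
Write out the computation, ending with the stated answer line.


gamma'(tau) = (0, (1/2)*tau); f(tau, V)^k = -Gamma^k_ij(gamma(tau)) gamma'^i(tau) V^j; h = 1/3; intermediate values shown to 6 dp
curve data and Christoffel symbols at the stage parameters:
  tau = 0.000000: gamma = (-0.125000, -0.500000), gamma' = (0.000000, 0.000000); Gamma_xxx = -0.028076, Gamma_xxy = 0.000000, Gamma_xyy = 0.000000, Gamma_yxx = 0.299474, Gamma_yxy = 0.000000, Gamma_yyy = 0.000000
  tau = 0.166667: gamma = (-0.125000, -0.493056), gamma' = (0.000000, 0.083333); Gamma_xxx = -0.028076, Gamma_xxy = 0.000000, Gamma_xyy = 0.000000, Gamma_yxx = 0.299474, Gamma_yxy = 0.000000, Gamma_yyy = 0.000000
  tau = 0.333333: gamma = (-0.125000, -0.472222), gamma' = (0.000000, 0.166667); Gamma_xxx = -0.028076, Gamma_xxy = 0.000000, Gamma_xyy = 0.000000, Gamma_yxx = 0.299474, Gamma_yxy = 0.000000, Gamma_yyy = 0.000000
  tau = 0.500000: gamma = (-0.125000, -0.437500), gamma' = (0.000000, 0.250000); Gamma_xxx = -0.028076, Gamma_xxy = 0.000000, Gamma_xyy = 0.000000, Gamma_yxx = 0.299474, Gamma_yxy = 0.000000, Gamma_yyy = 0.000000
  tau = 0.666667: gamma = (-0.125000, -0.388889), gamma' = (0.000000, 0.333333); Gamma_xxx = -0.028076, Gamma_xxy = 0.000000, Gamma_xyy = 0.000000, Gamma_yxx = 0.299474, Gamma_yxy = 0.000000, Gamma_yyy = 0.000000
  tau = 0.833333: gamma = (-0.125000, -0.326389), gamma' = (0.000000, 0.416667); Gamma_xxx = -0.028076, Gamma_xxy = 0.000000, Gamma_xyy = 0.000000, Gamma_yxx = 0.299474, Gamma_yxy = 0.000000, Gamma_yyy = 0.000000
  tau = 1.000000: gamma = (-0.125000, -0.250000), gamma' = (0.000000, 0.500000); Gamma_xxx = -0.028076, Gamma_xxy = 0.000000, Gamma_xyy = 0.000000, Gamma_yxx = 0.299474, Gamma_yxy = 0.000000, Gamma_yyy = 0.000000
step 0: V^x = 1.5000, V^y = -1.0000
step 1: k1 = (0.000000, 0.000000), k2 = (0.000000, 0.000000), k3 = (0.000000, 0.000000), k4 = (0.000000, 0.000000); V <- V + (h/6)(k1 + 2k2 + 2k3 + k4): V^x = 1.5000, V^y = -1.0000
step 2: k1 = (0.000000, 0.000000), k2 = (0.000000, 0.000000), k3 = (0.000000, 0.000000), k4 = (0.000000, 0.000000); V <- V + (h/6)(k1 + 2k2 + 2k3 + k4): V^x = 1.5000, V^y = -1.0000
step 3: k1 = (0.000000, 0.000000), k2 = (0.000000, 0.000000), k3 = (0.000000, 0.000000), k4 = (0.000000, 0.000000); V <- V + (h/6)(k1 + 2k2 + 2k3 + k4): V^x = 1.5000, V^y = -1.0000

Answer: V^x = 1.5000, V^y = -1.0000


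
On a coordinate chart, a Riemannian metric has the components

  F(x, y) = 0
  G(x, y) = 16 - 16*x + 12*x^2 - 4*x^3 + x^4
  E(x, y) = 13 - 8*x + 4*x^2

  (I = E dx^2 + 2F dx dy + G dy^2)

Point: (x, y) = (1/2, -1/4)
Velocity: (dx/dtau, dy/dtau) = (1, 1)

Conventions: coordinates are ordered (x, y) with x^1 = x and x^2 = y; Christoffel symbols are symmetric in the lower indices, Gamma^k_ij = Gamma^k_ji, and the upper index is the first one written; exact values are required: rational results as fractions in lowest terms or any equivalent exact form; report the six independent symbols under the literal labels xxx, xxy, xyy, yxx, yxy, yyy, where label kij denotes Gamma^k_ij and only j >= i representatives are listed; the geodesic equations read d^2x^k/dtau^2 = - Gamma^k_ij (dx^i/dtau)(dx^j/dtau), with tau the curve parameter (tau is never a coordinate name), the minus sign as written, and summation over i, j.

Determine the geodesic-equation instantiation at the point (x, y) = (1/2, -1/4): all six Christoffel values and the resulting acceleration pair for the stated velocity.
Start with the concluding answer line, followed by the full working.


Answer: Gamma_xxx = -1/5, Gamma_xxy = 0, Gamma_xyy = 13/40, Gamma_yxx = 0, Gamma_yxy = -4/13, Gamma_yyy = 0; accelerations (d^2x/dtau^2, d^2y/dtau^2) = (-1/8, 8/13)

E = 10, F = 0, G = 169/16 at the point
E_x = -4, E_y = 0, F_x = 0, F_y = 0, G_x = -13/2, G_y = 0
EG - F^2 = 845/8;  g^inv = (8/845) * [[169/16, 0], [0, 10]]
first-kind symbols [ij,l] = (1/2)(d_i g_jl + d_j g_il - d_l g_ij): [xx,x] = E_x/2 = -2, [xx,y] = F_x - E_y/2 = 0, [xy,x] = E_y/2 = 0, [xy,y] = G_x/2 = -13/4, [yy,x] = F_y - G_x/2 = 13/4, [yy,y] = G_y/2 = 0
Gamma^x_ij = (G*[ij,x] - F*[ij,y])/(EG - F^2), Gamma^y_ij = (E*[ij,y] - F*[ij,x])/(EG - F^2)
Gamma_xxx = -1/5, Gamma_xxy = 0, Gamma_xyy = 13/40, Gamma_yxx = 0, Gamma_yxy = -4/13, Gamma_yyy = 0
d^2x/dtau^2 = -(Gamma_xxx*(1)^2 + 2*Gamma_xxy*(1)*(1) + Gamma_xyy*(1)^2) = -1/8
d^2y/dtau^2 = -(Gamma_yxx*(1)^2 + 2*Gamma_yxy*(1)*(1) + Gamma_yyy*(1)^2) = 8/13


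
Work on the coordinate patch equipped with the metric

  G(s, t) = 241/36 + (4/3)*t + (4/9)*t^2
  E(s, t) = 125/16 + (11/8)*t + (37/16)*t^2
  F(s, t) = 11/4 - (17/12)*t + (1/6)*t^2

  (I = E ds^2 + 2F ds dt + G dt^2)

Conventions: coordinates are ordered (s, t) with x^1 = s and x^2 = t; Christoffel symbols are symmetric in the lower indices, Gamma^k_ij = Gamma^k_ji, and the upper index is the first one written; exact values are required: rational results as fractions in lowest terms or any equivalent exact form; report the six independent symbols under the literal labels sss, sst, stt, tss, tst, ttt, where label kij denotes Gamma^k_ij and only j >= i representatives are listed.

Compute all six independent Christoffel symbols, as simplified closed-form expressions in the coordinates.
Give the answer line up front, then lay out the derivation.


Answer: Gamma_sss = (222*t^3 - 1821*t^2 + 3102*t + 1089)/(576*t^4 + 2400*t^3 + 10289*t^2 + 15790*t + 25769), Gamma_sst = (592*t^3 + 1952*t^2 + 9445*t + 2651)/(576*t^4 + 2400*t^3 + 10289*t^2 + 15790*t + 25769), Gamma_stt = (128*t^3 + 576*t^2 + 112*t - 19556)/(1728*t^4 + 7200*t^3 + 30867*t^2 + 47370*t + 77307), Gamma_tss = (-12321*t^3 - 10989*t^2 - 43803*t - 12375)/(2304*t^4 + 9600*t^3 + 41156*t^2 + 63160*t + 103076), Gamma_tst = (-222*t^3 + 1821*t^2 - 3102*t - 1089)/(576*t^4 + 2400*t^3 + 10289*t^2 + 15790*t + 25769), Gamma_ttt = (560*t^3 + 1648*t^2 + 844*t + 5244)/(576*t^4 + 2400*t^3 + 10289*t^2 + 15790*t + 25769)

E = 125/16 + (11/8)*t + (37/16)*t^2; F = 11/4 - (17/12)*t + (1/6)*t^2; G = 241/36 + (4/3)*t + (4/9)*t^2
Gamma^k_ij = (1/2) g^{kl} (d_i g_jl + d_j g_il - d_l g_ij), with g^inv = (1/(EG-F^2)) [[G, -F], [-F, E]]
first partials: E_s = 0, E_t = 11/8 + (37/8)*t, F_s = 0, F_t = -17/12 + (1/3)*t, G_s = 0, G_t = 4/3 + (8/9)*t
D = EG - F^2 = 25769/576 + (7895/288)*t + (10289/576)*t^2 + (25/6)*t^3 + t^4
expanded: Gamma^s_ss = (G E_s - 2F F_s + F E_t)/(2D), Gamma^s_st = (G E_t - F G_s)/(2D), Gamma^s_tt = (2G F_t - G G_s - F G_t)/(2D), Gamma^t_ss = (2E F_s - E E_t - F E_s)/(2D), Gamma^t_st = (E G_s - F E_t)/(2D), Gamma^t_tt = (E G_t - 2F F_t + F G_s)/(2D); substitute and cancel common factors
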